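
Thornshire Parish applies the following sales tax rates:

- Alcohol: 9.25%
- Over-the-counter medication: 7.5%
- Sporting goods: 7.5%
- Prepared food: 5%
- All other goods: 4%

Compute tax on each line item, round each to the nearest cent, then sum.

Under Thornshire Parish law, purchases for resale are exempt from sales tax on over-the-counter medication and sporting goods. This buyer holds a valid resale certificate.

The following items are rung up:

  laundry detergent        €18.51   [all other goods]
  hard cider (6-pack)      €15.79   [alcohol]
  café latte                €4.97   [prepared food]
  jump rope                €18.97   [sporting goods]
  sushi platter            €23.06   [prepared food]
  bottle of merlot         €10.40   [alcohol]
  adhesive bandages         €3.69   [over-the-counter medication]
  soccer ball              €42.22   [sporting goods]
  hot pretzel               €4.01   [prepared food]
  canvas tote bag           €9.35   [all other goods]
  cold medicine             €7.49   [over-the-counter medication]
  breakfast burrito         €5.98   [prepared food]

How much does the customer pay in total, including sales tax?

€169.87

Laundry detergent €18.51: all other goods → 4% → €0.74
Hard cider (6-pack) €15.79: alcohol → 9.25% → €1.46
Café latte €4.97: prepared food → 5% → €0.25
Jump rope €18.97: sporting goods, buyer-exempt → 0% → €0.00
Sushi platter €23.06: prepared food → 5% → €1.15
Bottle of merlot €10.40: alcohol → 9.25% → €0.96
Adhesive bandages €3.69: over-the-counter medication, buyer-exempt → 0% → €0.00
Soccer ball €42.22: sporting goods, buyer-exempt → 0% → €0.00
Hot pretzel €4.01: prepared food → 5% → €0.20
Canvas tote bag €9.35: all other goods → 4% → €0.37
Cold medicine €7.49: over-the-counter medication, buyer-exempt → 0% → €0.00
Breakfast burrito €5.98: prepared food → 5% → €0.30
Subtotal = €164.44; tax = €5.43; total due = €169.87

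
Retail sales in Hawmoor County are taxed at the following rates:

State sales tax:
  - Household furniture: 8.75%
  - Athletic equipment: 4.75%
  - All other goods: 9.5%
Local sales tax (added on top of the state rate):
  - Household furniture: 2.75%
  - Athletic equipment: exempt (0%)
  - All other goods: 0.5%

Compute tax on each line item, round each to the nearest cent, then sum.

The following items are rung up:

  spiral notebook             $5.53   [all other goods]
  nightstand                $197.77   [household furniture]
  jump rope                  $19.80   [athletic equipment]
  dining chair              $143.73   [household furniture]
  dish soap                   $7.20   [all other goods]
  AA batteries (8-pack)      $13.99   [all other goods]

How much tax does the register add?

$42.88

Spiral notebook $5.53: all other goods → 9.5% + 0.5% local = 10% → $0.55
Nightstand $197.77: household furniture → 8.75% + 2.75% local = 11.5% → $22.74
Jump rope $19.80: athletic equipment → 4.75% + 0% local = 4.75% → $0.94
Dining chair $143.73: household furniture → 8.75% + 2.75% local = 11.5% → $16.53
Dish soap $7.20: all other goods → 9.5% + 0.5% local = 10% → $0.72
AA batteries (8-pack) $13.99: all other goods → 9.5% + 0.5% local = 10% → $1.40
Total tax = $0.55 + $22.74 + $0.94 + $16.53 + $0.72 + $1.40 = $42.88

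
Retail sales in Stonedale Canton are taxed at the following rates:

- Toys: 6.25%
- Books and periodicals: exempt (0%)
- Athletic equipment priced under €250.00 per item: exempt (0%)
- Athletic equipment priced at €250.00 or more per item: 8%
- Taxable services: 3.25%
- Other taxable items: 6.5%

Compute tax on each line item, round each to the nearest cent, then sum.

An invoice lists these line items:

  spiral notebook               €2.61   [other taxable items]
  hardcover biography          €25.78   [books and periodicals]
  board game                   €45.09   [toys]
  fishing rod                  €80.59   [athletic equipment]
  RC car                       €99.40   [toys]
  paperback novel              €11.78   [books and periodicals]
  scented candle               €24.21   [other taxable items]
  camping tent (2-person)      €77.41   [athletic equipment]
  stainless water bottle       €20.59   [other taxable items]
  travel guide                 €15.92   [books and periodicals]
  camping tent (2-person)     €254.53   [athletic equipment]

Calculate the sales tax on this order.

€32.47

Spiral notebook €2.61: other taxable items → 6.5% → €0.17
Hardcover biography €25.78: books and periodicals → 0% → €0.00
Board game €45.09: toys → 6.25% → €2.82
Fishing rod €80.59: athletic equipment, under €250.00 → 0% → €0.00
RC car €99.40: toys → 6.25% → €6.21
Paperback novel €11.78: books and periodicals → 0% → €0.00
Scented candle €24.21: other taxable items → 6.5% → €1.57
Camping tent (2-person) €77.41: athletic equipment, under €250.00 → 0% → €0.00
Stainless water bottle €20.59: other taxable items → 6.5% → €1.34
Travel guide €15.92: books and periodicals → 0% → €0.00
Camping tent (2-person) €254.53: athletic equipment, €250.00 or more → 8% → €20.36
Total tax = €0.17 + €2.82 + €6.21 + €1.57 + €1.34 + €20.36 = €32.47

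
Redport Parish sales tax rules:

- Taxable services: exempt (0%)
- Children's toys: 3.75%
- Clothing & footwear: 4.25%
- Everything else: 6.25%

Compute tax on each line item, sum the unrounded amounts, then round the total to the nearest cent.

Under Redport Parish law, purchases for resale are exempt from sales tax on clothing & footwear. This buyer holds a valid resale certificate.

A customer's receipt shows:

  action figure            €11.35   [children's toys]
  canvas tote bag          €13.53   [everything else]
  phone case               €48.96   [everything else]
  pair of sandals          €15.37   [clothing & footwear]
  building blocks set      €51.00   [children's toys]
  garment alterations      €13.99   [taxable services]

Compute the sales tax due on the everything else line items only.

Canvas tote bag €13.53: everything else → 6.25% → €0.845625
Phone case €48.96: everything else → 6.25% → €3.06
Tax on everything else: unrounded sum = €3.905625 → €3.91

€3.91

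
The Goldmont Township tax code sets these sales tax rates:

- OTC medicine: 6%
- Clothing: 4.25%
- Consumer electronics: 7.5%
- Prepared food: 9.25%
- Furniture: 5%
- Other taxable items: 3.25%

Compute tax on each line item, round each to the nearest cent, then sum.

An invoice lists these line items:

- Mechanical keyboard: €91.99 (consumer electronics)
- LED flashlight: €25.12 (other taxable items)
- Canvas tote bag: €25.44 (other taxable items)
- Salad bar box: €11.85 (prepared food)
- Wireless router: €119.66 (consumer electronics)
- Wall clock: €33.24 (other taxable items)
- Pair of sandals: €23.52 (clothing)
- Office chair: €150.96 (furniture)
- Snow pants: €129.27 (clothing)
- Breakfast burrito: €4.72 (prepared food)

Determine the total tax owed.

Mechanical keyboard €91.99: consumer electronics → 7.5% → €6.90
LED flashlight €25.12: other taxable items → 3.25% → €0.82
Canvas tote bag €25.44: other taxable items → 3.25% → €0.83
Salad bar box €11.85: prepared food → 9.25% → €1.10
Wireless router €119.66: consumer electronics → 7.5% → €8.97
Wall clock €33.24: other taxable items → 3.25% → €1.08
Pair of sandals €23.52: clothing → 4.25% → €1.00
Office chair €150.96: furniture → 5% → €7.55
Snow pants €129.27: clothing → 4.25% → €5.49
Breakfast burrito €4.72: prepared food → 9.25% → €0.44
Total tax = €6.90 + €0.82 + €0.83 + €1.10 + €8.97 + €1.08 + €1.00 + €7.55 + €5.49 + €0.44 = €34.18

€34.18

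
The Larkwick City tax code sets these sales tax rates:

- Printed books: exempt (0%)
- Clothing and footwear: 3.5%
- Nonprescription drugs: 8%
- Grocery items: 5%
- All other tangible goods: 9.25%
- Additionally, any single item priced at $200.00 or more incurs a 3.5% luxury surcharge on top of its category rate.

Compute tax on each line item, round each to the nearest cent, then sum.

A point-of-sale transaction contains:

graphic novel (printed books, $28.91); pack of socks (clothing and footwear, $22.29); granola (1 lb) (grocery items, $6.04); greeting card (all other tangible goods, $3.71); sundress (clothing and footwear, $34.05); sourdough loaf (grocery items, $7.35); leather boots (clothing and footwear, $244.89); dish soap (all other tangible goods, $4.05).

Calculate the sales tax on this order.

$20.49

Graphic novel $28.91: printed books → 0% → $0.00
Pack of socks $22.29: clothing and footwear → 3.5% → $0.78
Granola (1 lb) $6.04: grocery items → 5% → $0.30
Greeting card $3.71: all other tangible goods → 9.25% → $0.34
Sundress $34.05: clothing and footwear → 3.5% → $1.19
Sourdough loaf $7.35: grocery items → 5% → $0.37
Leather boots $244.89: clothing and footwear → 3.5% + 3.5% surcharge = 7% → $17.14
Dish soap $4.05: all other tangible goods → 9.25% → $0.37
Total tax = $0.78 + $0.30 + $0.34 + $1.19 + $0.37 + $17.14 + $0.37 = $20.49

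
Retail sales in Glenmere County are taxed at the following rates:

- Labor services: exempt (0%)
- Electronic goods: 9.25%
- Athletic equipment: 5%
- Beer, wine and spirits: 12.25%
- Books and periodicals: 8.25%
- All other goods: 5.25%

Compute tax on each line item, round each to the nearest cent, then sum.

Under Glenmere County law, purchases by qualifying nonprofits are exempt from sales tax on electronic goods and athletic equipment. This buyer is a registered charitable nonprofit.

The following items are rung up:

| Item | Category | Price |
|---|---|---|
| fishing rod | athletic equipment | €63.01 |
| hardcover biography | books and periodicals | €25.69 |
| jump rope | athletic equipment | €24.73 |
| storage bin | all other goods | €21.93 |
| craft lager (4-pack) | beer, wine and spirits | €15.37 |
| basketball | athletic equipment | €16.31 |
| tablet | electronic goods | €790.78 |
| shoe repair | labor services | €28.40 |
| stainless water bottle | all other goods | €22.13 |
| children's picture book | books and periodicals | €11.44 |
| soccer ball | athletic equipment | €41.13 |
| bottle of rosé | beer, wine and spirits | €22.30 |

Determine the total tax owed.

€9.98

Fishing rod €63.01: athletic equipment, buyer-exempt → 0% → €0.00
Hardcover biography €25.69: books and periodicals → 8.25% → €2.12
Jump rope €24.73: athletic equipment, buyer-exempt → 0% → €0.00
Storage bin €21.93: all other goods → 5.25% → €1.15
Craft lager (4-pack) €15.37: beer, wine and spirits → 12.25% → €1.88
Basketball €16.31: athletic equipment, buyer-exempt → 0% → €0.00
Tablet €790.78: electronic goods, buyer-exempt → 0% → €0.00
Shoe repair €28.40: labor services → 0% → €0.00
Stainless water bottle €22.13: all other goods → 5.25% → €1.16
Children's picture book €11.44: books and periodicals → 8.25% → €0.94
Soccer ball €41.13: athletic equipment, buyer-exempt → 0% → €0.00
Bottle of rosé €22.30: beer, wine and spirits → 12.25% → €2.73
Total tax = €2.12 + €1.15 + €1.88 + €1.16 + €0.94 + €2.73 = €9.98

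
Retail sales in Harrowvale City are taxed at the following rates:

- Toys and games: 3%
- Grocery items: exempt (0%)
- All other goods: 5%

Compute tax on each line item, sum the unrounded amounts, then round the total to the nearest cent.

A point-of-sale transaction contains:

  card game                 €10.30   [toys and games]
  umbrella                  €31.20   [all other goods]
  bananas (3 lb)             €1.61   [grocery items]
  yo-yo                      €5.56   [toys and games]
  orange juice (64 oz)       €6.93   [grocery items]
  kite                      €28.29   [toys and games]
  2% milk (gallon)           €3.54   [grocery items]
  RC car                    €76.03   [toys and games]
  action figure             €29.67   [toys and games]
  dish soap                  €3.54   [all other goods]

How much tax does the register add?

Card game €10.30: toys and games → 3% → €0.309
Umbrella €31.20: all other goods → 5% → €1.56
Bananas (3 lb) €1.61: grocery items → 0% → €0.00
Yo-yo €5.56: toys and games → 3% → €0.1668
Orange juice (64 oz) €6.93: grocery items → 0% → €0.00
Kite €28.29: toys and games → 3% → €0.8487
2% milk (gallon) €3.54: grocery items → 0% → €0.00
RC car €76.03: toys and games → 3% → €2.2809
Action figure €29.67: toys and games → 3% → €0.8901
Dish soap €3.54: all other goods → 5% → €0.177
Unrounded tax sum = €6.2325 → €6.23

€6.23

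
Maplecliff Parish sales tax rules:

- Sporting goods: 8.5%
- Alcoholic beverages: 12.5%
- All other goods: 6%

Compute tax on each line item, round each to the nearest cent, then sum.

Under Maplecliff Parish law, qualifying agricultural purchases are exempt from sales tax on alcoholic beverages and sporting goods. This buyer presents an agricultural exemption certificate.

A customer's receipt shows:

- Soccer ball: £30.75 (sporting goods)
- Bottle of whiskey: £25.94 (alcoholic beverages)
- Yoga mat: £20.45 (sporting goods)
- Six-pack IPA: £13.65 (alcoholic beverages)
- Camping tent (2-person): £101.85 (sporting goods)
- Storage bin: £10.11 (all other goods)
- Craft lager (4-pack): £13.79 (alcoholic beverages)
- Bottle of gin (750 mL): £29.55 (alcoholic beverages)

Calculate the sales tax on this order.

£0.61

Soccer ball £30.75: sporting goods, buyer-exempt → 0% → £0.00
Bottle of whiskey £25.94: alcoholic beverages, buyer-exempt → 0% → £0.00
Yoga mat £20.45: sporting goods, buyer-exempt → 0% → £0.00
Six-pack IPA £13.65: alcoholic beverages, buyer-exempt → 0% → £0.00
Camping tent (2-person) £101.85: sporting goods, buyer-exempt → 0% → £0.00
Storage bin £10.11: all other goods → 6% → £0.61
Craft lager (4-pack) £13.79: alcoholic beverages, buyer-exempt → 0% → £0.00
Bottle of gin (750 mL) £29.55: alcoholic beverages, buyer-exempt → 0% → £0.00
Total tax = £0.61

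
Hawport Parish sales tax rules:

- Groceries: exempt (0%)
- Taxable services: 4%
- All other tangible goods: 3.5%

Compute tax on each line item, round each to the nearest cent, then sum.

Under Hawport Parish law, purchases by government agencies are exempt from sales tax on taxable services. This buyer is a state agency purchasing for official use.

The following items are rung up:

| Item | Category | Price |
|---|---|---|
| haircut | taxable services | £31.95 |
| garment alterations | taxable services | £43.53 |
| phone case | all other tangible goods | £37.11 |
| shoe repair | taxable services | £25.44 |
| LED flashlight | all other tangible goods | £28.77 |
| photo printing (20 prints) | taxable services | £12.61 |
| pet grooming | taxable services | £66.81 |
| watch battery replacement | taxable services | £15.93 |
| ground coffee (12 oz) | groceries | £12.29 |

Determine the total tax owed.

Haircut £31.95: taxable services, buyer-exempt → 0% → £0.00
Garment alterations £43.53: taxable services, buyer-exempt → 0% → £0.00
Phone case £37.11: all other tangible goods → 3.5% → £1.30
Shoe repair £25.44: taxable services, buyer-exempt → 0% → £0.00
LED flashlight £28.77: all other tangible goods → 3.5% → £1.01
Photo printing (20 prints) £12.61: taxable services, buyer-exempt → 0% → £0.00
Pet grooming £66.81: taxable services, buyer-exempt → 0% → £0.00
Watch battery replacement £15.93: taxable services, buyer-exempt → 0% → £0.00
Ground coffee (12 oz) £12.29: groceries → 0% → £0.00
Total tax = £1.30 + £1.01 = £2.31

£2.31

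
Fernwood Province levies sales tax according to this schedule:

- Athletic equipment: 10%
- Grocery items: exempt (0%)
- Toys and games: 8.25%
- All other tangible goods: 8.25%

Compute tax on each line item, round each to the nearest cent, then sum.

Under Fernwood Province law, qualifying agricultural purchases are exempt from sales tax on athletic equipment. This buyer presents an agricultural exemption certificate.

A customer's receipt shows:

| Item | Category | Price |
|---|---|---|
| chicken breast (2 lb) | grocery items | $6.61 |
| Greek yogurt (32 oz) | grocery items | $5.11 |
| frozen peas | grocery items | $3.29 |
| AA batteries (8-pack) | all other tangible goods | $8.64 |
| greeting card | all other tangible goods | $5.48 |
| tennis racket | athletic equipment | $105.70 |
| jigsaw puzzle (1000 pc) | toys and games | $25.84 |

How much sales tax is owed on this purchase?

Chicken breast (2 lb) $6.61: grocery items → 0% → $0.00
Greek yogurt (32 oz) $5.11: grocery items → 0% → $0.00
Frozen peas $3.29: grocery items → 0% → $0.00
AA batteries (8-pack) $8.64: all other tangible goods → 8.25% → $0.71
Greeting card $5.48: all other tangible goods → 8.25% → $0.45
Tennis racket $105.70: athletic equipment, buyer-exempt → 0% → $0.00
Jigsaw puzzle (1000 pc) $25.84: toys and games → 8.25% → $2.13
Total tax = $0.71 + $0.45 + $2.13 = $3.29

$3.29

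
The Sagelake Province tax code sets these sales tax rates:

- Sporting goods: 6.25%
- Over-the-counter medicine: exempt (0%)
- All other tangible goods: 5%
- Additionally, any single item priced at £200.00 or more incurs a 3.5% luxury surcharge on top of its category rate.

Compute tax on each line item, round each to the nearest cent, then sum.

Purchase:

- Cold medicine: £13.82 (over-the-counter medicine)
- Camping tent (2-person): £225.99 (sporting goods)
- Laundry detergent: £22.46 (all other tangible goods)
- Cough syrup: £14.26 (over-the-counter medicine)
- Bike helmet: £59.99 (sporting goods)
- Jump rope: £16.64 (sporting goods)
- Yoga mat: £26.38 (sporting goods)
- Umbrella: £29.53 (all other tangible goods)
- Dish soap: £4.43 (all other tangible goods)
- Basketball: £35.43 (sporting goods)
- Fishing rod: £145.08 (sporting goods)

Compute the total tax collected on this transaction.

£42.57

Cold medicine £13.82: over-the-counter medicine → 0% → £0.00
Camping tent (2-person) £225.99: sporting goods → 6.25% + 3.5% surcharge = 9.75% → £22.03
Laundry detergent £22.46: all other tangible goods → 5% → £1.12
Cough syrup £14.26: over-the-counter medicine → 0% → £0.00
Bike helmet £59.99: sporting goods → 6.25% → £3.75
Jump rope £16.64: sporting goods → 6.25% → £1.04
Yoga mat £26.38: sporting goods → 6.25% → £1.65
Umbrella £29.53: all other tangible goods → 5% → £1.48
Dish soap £4.43: all other tangible goods → 5% → £0.22
Basketball £35.43: sporting goods → 6.25% → £2.21
Fishing rod £145.08: sporting goods → 6.25% → £9.07
Total tax = £22.03 + £1.12 + £3.75 + £1.04 + £1.65 + £1.48 + £0.22 + £2.21 + £9.07 = £42.57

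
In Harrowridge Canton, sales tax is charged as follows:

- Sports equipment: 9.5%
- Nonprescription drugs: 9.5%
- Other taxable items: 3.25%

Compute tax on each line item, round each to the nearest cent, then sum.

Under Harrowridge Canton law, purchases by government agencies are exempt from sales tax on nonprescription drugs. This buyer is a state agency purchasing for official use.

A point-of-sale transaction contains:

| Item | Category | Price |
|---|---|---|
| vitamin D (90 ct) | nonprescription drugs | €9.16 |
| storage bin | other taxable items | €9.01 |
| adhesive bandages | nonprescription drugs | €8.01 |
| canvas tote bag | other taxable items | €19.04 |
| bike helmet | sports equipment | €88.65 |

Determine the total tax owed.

Vitamin D (90 ct) €9.16: nonprescription drugs, buyer-exempt → 0% → €0.00
Storage bin €9.01: other taxable items → 3.25% → €0.29
Adhesive bandages €8.01: nonprescription drugs, buyer-exempt → 0% → €0.00
Canvas tote bag €19.04: other taxable items → 3.25% → €0.62
Bike helmet €88.65: sports equipment → 9.5% → €8.42
Total tax = €0.29 + €0.62 + €8.42 = €9.33

€9.33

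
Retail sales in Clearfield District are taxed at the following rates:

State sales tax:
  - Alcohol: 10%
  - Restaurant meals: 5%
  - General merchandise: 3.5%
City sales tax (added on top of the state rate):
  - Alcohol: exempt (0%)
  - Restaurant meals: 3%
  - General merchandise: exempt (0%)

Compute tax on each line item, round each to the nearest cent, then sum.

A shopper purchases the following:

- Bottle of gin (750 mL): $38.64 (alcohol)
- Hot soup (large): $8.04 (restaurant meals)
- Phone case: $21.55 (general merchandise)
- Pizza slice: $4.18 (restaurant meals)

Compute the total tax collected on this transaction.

$5.58

Bottle of gin (750 mL) $38.64: alcohol → 10% + 0% city = 10% → $3.86
Hot soup (large) $8.04: restaurant meals → 5% + 3% city = 8% → $0.64
Phone case $21.55: general merchandise → 3.5% + 0% city = 3.5% → $0.75
Pizza slice $4.18: restaurant meals → 5% + 3% city = 8% → $0.33
Total tax = $3.86 + $0.64 + $0.75 + $0.33 = $5.58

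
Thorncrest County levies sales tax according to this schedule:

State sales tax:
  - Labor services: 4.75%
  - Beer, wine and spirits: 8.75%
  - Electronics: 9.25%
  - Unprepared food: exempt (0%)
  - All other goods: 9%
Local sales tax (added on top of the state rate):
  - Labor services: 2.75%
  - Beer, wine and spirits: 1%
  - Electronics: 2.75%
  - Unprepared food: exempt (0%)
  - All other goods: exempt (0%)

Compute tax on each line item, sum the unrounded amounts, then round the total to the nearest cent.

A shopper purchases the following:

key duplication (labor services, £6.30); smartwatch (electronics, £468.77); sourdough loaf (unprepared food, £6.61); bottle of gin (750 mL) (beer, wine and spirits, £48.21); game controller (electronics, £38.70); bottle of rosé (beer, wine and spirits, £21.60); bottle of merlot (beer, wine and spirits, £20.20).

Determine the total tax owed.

Key duplication £6.30: labor services → 4.75% + 2.75% local = 7.5% → £0.4725
Smartwatch £468.77: electronics → 9.25% + 2.75% local = 12% → £56.2524
Sourdough loaf £6.61: unprepared food → 0% + 0% local = 0% → £0.00
Bottle of gin (750 mL) £48.21: beer, wine and spirits → 8.75% + 1% local = 9.75% → £4.700475
Game controller £38.70: electronics → 9.25% + 2.75% local = 12% → £4.644
Bottle of rosé £21.60: beer, wine and spirits → 8.75% + 1% local = 9.75% → £2.106
Bottle of merlot £20.20: beer, wine and spirits → 8.75% + 1% local = 9.75% → £1.9695
Unrounded tax sum = £70.144875 → £70.14

£70.14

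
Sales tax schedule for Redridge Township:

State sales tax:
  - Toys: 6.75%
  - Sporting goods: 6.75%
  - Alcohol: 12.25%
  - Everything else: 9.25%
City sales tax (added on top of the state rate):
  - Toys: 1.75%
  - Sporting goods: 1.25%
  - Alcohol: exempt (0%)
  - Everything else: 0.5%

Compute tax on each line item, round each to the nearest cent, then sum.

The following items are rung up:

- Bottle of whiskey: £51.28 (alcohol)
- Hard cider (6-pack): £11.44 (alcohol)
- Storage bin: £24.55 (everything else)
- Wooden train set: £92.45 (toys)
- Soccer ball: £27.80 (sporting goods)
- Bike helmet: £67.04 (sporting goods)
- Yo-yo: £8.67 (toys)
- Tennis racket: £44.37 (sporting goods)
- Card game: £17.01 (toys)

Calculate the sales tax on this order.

£31.25

Bottle of whiskey £51.28: alcohol → 12.25% + 0% city = 12.25% → £6.28
Hard cider (6-pack) £11.44: alcohol → 12.25% + 0% city = 12.25% → £1.40
Storage bin £24.55: everything else → 9.25% + 0.5% city = 9.75% → £2.39
Wooden train set £92.45: toys → 6.75% + 1.75% city = 8.5% → £7.86
Soccer ball £27.80: sporting goods → 6.75% + 1.25% city = 8% → £2.22
Bike helmet £67.04: sporting goods → 6.75% + 1.25% city = 8% → £5.36
Yo-yo £8.67: toys → 6.75% + 1.75% city = 8.5% → £0.74
Tennis racket £44.37: sporting goods → 6.75% + 1.25% city = 8% → £3.55
Card game £17.01: toys → 6.75% + 1.75% city = 8.5% → £1.45
Total tax = £6.28 + £1.40 + £2.39 + £7.86 + £2.22 + £5.36 + £0.74 + £3.55 + £1.45 = £31.25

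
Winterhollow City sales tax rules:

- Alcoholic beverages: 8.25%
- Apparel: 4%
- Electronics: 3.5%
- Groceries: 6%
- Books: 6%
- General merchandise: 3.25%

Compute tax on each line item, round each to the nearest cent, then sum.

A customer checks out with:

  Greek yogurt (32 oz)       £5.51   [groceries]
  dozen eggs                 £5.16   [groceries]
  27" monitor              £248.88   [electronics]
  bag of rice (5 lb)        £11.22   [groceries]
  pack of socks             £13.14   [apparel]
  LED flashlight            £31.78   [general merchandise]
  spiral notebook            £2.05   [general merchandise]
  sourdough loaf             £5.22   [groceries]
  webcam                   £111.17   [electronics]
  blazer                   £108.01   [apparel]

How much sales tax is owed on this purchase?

Greek yogurt (32 oz) £5.51: groceries → 6% → £0.33
Dozen eggs £5.16: groceries → 6% → £0.31
27" monitor £248.88: electronics → 3.5% → £8.71
Bag of rice (5 lb) £11.22: groceries → 6% → £0.67
Pack of socks £13.14: apparel → 4% → £0.53
LED flashlight £31.78: general merchandise → 3.25% → £1.03
Spiral notebook £2.05: general merchandise → 3.25% → £0.07
Sourdough loaf £5.22: groceries → 6% → £0.31
Webcam £111.17: electronics → 3.5% → £3.89
Blazer £108.01: apparel → 4% → £4.32
Total tax = £0.33 + £0.31 + £8.71 + £0.67 + £0.53 + £1.03 + £0.07 + £0.31 + £3.89 + £4.32 = £20.17

£20.17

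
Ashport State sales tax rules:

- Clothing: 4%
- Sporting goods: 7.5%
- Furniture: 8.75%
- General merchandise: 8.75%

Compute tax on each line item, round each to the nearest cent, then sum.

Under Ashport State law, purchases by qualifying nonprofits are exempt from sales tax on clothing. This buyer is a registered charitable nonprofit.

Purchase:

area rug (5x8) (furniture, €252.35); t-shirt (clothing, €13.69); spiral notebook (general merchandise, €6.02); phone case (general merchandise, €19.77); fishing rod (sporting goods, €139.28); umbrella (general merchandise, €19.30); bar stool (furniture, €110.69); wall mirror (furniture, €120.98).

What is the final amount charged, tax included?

Area rug (5x8) €252.35: furniture → 8.75% → €22.08
T-shirt €13.69: clothing, buyer-exempt → 0% → €0.00
Spiral notebook €6.02: general merchandise → 8.75% → €0.53
Phone case €19.77: general merchandise → 8.75% → €1.73
Fishing rod €139.28: sporting goods → 7.5% → €10.45
Umbrella €19.30: general merchandise → 8.75% → €1.69
Bar stool €110.69: furniture → 8.75% → €9.69
Wall mirror €120.98: furniture → 8.75% → €10.59
Subtotal = €682.08; tax = €56.76; total due = €738.84

€738.84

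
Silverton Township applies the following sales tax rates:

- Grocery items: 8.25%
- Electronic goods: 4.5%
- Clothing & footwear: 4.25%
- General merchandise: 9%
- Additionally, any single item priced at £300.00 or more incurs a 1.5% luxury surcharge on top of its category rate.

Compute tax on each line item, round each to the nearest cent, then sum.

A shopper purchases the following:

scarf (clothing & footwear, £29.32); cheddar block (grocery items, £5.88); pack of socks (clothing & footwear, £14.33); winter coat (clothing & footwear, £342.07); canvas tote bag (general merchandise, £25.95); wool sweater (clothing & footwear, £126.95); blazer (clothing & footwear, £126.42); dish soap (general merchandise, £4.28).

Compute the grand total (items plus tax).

Scarf £29.32: clothing & footwear → 4.25% → £1.25
Cheddar block £5.88: grocery items → 8.25% → £0.49
Pack of socks £14.33: clothing & footwear → 4.25% → £0.61
Winter coat £342.07: clothing & footwear → 4.25% + 1.5% surcharge = 5.75% → £19.67
Canvas tote bag £25.95: general merchandise → 9% → £2.34
Wool sweater £126.95: clothing & footwear → 4.25% → £5.40
Blazer £126.42: clothing & footwear → 4.25% → £5.37
Dish soap £4.28: general merchandise → 9% → £0.39
Subtotal = £675.20; tax = £35.52; total due = £710.72

£710.72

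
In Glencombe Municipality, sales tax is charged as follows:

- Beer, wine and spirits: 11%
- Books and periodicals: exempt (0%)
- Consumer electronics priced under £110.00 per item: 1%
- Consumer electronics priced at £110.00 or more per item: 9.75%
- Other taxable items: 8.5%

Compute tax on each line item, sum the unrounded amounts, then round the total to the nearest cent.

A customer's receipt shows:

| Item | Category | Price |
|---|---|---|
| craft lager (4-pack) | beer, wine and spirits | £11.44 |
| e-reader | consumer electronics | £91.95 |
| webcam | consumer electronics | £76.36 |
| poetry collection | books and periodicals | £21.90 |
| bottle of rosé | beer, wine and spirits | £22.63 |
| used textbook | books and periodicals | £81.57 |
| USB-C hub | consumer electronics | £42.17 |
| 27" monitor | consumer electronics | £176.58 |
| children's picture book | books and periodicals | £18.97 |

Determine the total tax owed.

Craft lager (4-pack) £11.44: beer, wine and spirits → 11% → £1.2584
E-reader £91.95: consumer electronics, under £110.00 → 1% → £0.9195
Webcam £76.36: consumer electronics, under £110.00 → 1% → £0.7636
Poetry collection £21.90: books and periodicals → 0% → £0.00
Bottle of rosé £22.63: beer, wine and spirits → 11% → £2.4893
Used textbook £81.57: books and periodicals → 0% → £0.00
USB-C hub £42.17: consumer electronics, under £110.00 → 1% → £0.4217
27" monitor £176.58: consumer electronics, £110.00 or more → 9.75% → £17.21655
Children's picture book £18.97: books and periodicals → 0% → £0.00
Unrounded tax sum = £23.06905 → £23.07

£23.07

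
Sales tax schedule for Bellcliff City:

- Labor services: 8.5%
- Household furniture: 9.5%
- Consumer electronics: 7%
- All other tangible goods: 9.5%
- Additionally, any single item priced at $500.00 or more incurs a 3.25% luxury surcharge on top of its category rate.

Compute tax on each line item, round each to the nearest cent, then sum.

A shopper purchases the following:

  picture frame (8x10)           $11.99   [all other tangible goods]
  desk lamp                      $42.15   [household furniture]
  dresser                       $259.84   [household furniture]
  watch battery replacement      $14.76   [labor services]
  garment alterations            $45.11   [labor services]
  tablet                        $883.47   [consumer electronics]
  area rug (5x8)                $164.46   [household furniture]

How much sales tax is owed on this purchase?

$141.08

Picture frame (8x10) $11.99: all other tangible goods → 9.5% → $1.14
Desk lamp $42.15: household furniture → 9.5% → $4.00
Dresser $259.84: household furniture → 9.5% → $24.68
Watch battery replacement $14.76: labor services → 8.5% → $1.25
Garment alterations $45.11: labor services → 8.5% → $3.83
Tablet $883.47: consumer electronics → 7% + 3.25% surcharge = 10.25% → $90.56
Area rug (5x8) $164.46: household furniture → 9.5% → $15.62
Total tax = $1.14 + $4.00 + $24.68 + $1.25 + $3.83 + $90.56 + $15.62 = $141.08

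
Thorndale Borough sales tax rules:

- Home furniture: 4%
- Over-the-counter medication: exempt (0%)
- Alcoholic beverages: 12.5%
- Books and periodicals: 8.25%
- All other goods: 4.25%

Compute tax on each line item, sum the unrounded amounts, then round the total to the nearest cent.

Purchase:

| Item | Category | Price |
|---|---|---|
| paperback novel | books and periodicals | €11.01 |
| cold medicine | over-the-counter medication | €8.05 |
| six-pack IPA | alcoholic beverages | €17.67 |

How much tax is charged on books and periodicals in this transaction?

Paperback novel €11.01: books and periodicals → 8.25% → €0.908325
Tax on books and periodicals: unrounded sum = €0.908325 → €0.91

€0.91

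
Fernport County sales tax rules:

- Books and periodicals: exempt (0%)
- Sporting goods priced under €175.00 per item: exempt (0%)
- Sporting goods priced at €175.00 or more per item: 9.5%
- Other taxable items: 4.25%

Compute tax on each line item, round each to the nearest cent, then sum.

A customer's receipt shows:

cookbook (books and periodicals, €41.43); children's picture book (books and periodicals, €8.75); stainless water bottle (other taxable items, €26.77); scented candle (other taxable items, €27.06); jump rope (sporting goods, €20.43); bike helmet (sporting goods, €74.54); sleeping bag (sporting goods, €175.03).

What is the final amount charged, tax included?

€392.93

Cookbook €41.43: books and periodicals → 0% → €0.00
Children's picture book €8.75: books and periodicals → 0% → €0.00
Stainless water bottle €26.77: other taxable items → 4.25% → €1.14
Scented candle €27.06: other taxable items → 4.25% → €1.15
Jump rope €20.43: sporting goods, under €175.00 → 0% → €0.00
Bike helmet €74.54: sporting goods, under €175.00 → 0% → €0.00
Sleeping bag €175.03: sporting goods, €175.00 or more → 9.5% → €16.63
Subtotal = €374.01; tax = €18.92; total due = €392.93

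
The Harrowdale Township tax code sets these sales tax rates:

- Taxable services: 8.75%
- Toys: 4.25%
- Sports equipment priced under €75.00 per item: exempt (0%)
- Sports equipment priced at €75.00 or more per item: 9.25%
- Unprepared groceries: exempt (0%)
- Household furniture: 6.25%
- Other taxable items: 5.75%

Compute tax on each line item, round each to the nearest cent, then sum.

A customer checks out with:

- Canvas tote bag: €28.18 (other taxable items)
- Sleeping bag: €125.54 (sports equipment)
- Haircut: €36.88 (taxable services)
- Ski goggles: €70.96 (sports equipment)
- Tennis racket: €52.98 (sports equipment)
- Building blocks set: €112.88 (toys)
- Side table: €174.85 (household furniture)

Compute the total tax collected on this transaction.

€32.19

Canvas tote bag €28.18: other taxable items → 5.75% → €1.62
Sleeping bag €125.54: sports equipment, €75.00 or more → 9.25% → €11.61
Haircut €36.88: taxable services → 8.75% → €3.23
Ski goggles €70.96: sports equipment, under €75.00 → 0% → €0.00
Tennis racket €52.98: sports equipment, under €75.00 → 0% → €0.00
Building blocks set €112.88: toys → 4.25% → €4.80
Side table €174.85: household furniture → 6.25% → €10.93
Total tax = €1.62 + €11.61 + €3.23 + €4.80 + €10.93 = €32.19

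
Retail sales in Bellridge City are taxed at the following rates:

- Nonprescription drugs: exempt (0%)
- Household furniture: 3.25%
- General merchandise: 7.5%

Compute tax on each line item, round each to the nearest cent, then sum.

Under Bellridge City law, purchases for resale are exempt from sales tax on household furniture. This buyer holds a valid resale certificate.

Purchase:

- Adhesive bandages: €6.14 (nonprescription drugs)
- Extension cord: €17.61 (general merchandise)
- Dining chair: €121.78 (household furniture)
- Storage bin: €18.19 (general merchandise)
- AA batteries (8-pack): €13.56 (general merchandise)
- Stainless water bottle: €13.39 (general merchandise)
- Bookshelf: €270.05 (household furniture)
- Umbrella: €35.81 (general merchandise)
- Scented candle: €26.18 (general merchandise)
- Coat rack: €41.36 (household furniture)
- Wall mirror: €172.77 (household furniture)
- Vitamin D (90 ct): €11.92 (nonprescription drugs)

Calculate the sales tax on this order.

€9.35

Adhesive bandages €6.14: nonprescription drugs → 0% → €0.00
Extension cord €17.61: general merchandise → 7.5% → €1.32
Dining chair €121.78: household furniture, buyer-exempt → 0% → €0.00
Storage bin €18.19: general merchandise → 7.5% → €1.36
AA batteries (8-pack) €13.56: general merchandise → 7.5% → €1.02
Stainless water bottle €13.39: general merchandise → 7.5% → €1.00
Bookshelf €270.05: household furniture, buyer-exempt → 0% → €0.00
Umbrella €35.81: general merchandise → 7.5% → €2.69
Scented candle €26.18: general merchandise → 7.5% → €1.96
Coat rack €41.36: household furniture, buyer-exempt → 0% → €0.00
Wall mirror €172.77: household furniture, buyer-exempt → 0% → €0.00
Vitamin D (90 ct) €11.92: nonprescription drugs → 0% → €0.00
Total tax = €1.32 + €1.36 + €1.02 + €1.00 + €2.69 + €1.96 = €9.35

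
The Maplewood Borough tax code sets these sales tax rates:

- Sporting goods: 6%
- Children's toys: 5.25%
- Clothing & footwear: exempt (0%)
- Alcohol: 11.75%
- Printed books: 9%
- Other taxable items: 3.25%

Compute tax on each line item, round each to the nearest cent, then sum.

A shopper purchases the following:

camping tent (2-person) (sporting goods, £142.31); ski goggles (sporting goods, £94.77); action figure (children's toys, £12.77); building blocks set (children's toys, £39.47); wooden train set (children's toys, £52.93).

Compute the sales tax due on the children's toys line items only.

£5.52

Action figure £12.77: children's toys → 5.25% → £0.67
Building blocks set £39.47: children's toys → 5.25% → £2.07
Wooden train set £52.93: children's toys → 5.25% → £2.78
Tax on children's toys = £0.67 + £2.07 + £2.78 = £5.52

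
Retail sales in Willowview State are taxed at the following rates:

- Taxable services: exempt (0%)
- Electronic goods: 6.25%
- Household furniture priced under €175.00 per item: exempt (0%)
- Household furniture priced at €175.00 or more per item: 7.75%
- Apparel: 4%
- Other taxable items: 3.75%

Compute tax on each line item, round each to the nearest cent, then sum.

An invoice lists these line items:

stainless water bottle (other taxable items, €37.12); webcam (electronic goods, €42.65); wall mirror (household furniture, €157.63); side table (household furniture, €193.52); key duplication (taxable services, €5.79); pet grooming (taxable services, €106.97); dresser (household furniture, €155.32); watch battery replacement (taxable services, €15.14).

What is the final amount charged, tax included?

€733.20

Stainless water bottle €37.12: other taxable items → 3.75% → €1.39
Webcam €42.65: electronic goods → 6.25% → €2.67
Wall mirror €157.63: household furniture, under €175.00 → 0% → €0.00
Side table €193.52: household furniture, €175.00 or more → 7.75% → €15.00
Key duplication €5.79: taxable services → 0% → €0.00
Pet grooming €106.97: taxable services → 0% → €0.00
Dresser €155.32: household furniture, under €175.00 → 0% → €0.00
Watch battery replacement €15.14: taxable services → 0% → €0.00
Subtotal = €714.14; tax = €19.06; total due = €733.20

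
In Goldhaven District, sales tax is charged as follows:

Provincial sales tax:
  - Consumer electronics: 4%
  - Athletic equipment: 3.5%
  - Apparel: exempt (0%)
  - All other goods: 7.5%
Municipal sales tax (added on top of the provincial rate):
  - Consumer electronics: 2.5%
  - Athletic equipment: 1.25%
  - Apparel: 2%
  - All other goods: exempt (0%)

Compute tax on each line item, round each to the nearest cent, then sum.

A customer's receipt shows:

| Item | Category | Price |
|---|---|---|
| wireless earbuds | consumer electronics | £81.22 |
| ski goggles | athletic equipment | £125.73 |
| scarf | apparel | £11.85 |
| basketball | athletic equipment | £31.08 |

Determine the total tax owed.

£12.97

Wireless earbuds £81.22: consumer electronics → 4% + 2.5% municipal = 6.5% → £5.28
Ski goggles £125.73: athletic equipment → 3.5% + 1.25% municipal = 4.75% → £5.97
Scarf £11.85: apparel → 0% + 2% municipal = 2% → £0.24
Basketball £31.08: athletic equipment → 3.5% + 1.25% municipal = 4.75% → £1.48
Total tax = £5.28 + £5.97 + £0.24 + £1.48 = £12.97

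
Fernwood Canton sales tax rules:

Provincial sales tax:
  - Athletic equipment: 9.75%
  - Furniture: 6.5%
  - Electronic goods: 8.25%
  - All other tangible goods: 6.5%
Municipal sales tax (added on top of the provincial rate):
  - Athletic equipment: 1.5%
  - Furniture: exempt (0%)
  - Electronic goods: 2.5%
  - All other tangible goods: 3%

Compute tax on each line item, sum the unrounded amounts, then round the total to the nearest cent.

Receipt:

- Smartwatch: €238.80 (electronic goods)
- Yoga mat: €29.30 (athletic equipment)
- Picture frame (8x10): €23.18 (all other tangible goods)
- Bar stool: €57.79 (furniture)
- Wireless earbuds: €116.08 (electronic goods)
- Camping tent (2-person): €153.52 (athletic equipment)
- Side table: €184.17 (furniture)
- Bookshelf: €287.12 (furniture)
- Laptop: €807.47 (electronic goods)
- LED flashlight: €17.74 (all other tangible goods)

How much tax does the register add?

Smartwatch €238.80: electronic goods → 8.25% + 2.5% municipal = 10.75% → €25.671
Yoga mat €29.30: athletic equipment → 9.75% + 1.5% municipal = 11.25% → €3.29625
Picture frame (8x10) €23.18: all other tangible goods → 6.5% + 3% municipal = 9.5% → €2.2021
Bar stool €57.79: furniture → 6.5% + 0% municipal = 6.5% → €3.75635
Wireless earbuds €116.08: electronic goods → 8.25% + 2.5% municipal = 10.75% → €12.4786
Camping tent (2-person) €153.52: athletic equipment → 9.75% + 1.5% municipal = 11.25% → €17.271
Side table €184.17: furniture → 6.5% + 0% municipal = 6.5% → €11.97105
Bookshelf €287.12: furniture → 6.5% + 0% municipal = 6.5% → €18.6628
Laptop €807.47: electronic goods → 8.25% + 2.5% municipal = 10.75% → €86.803025
LED flashlight €17.74: all other tangible goods → 6.5% + 3% municipal = 9.5% → €1.6853
Unrounded tax sum = €183.797475 → €183.80

€183.80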